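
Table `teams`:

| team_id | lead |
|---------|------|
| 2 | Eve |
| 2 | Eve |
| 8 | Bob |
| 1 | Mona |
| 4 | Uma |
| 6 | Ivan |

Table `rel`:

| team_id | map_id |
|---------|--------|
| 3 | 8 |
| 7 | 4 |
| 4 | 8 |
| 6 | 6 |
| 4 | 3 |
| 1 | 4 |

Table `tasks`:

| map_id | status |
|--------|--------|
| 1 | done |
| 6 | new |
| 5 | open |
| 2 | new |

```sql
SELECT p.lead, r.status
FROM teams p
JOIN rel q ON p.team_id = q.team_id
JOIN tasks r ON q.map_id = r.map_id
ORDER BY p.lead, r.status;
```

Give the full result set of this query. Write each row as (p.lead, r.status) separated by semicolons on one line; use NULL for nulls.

(Ivan, new)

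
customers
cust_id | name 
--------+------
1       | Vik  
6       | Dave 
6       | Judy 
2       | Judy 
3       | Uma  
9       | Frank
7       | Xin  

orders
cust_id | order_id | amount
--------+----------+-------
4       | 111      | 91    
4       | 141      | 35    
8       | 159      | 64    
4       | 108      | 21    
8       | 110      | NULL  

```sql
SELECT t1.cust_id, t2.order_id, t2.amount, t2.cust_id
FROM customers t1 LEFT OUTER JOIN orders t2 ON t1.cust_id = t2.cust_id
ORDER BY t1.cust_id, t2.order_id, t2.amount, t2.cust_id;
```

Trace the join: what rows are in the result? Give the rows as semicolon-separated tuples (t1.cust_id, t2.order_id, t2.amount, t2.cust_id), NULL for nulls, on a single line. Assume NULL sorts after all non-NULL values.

(1, NULL, NULL, NULL); (2, NULL, NULL, NULL); (3, NULL, NULL, NULL); (6, NULL, NULL, NULL); (6, NULL, NULL, NULL); (7, NULL, NULL, NULL); (9, NULL, NULL, NULL)

LEFT JOIN keeps every row from `customers`; unmatched rows get NULL for `orders`'s columns.
Matching on t1.cust_id = t2.cust_id.
Matched pairs: 0; unmatched t1 rows kept: 7.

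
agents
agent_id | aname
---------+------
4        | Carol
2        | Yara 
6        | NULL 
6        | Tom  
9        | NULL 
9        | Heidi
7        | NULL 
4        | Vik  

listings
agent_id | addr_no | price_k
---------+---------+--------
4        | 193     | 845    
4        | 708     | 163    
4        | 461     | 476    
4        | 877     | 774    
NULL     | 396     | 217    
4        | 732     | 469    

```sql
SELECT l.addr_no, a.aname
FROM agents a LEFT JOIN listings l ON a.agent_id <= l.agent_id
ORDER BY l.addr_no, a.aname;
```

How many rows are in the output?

20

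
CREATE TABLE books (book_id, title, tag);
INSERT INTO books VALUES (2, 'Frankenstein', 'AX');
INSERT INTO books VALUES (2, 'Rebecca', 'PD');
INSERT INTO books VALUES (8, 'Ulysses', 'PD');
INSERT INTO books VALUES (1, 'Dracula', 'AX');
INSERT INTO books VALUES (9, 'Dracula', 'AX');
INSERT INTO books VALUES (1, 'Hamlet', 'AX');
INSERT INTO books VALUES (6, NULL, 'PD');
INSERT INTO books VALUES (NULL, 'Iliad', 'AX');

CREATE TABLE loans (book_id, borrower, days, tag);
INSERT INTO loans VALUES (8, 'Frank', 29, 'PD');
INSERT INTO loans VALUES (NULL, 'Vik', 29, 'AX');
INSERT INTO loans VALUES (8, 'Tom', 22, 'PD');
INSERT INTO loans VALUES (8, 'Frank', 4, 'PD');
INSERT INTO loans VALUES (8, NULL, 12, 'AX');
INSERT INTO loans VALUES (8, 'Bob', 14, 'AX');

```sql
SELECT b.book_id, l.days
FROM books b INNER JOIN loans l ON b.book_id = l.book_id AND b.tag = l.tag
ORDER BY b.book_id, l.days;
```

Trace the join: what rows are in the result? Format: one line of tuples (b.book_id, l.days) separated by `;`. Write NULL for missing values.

INNER JOIN keeps only pairs where the ON condition holds.
Matching on b.book_id = l.book_id AND b.tag = l.tag. A NULL in a compared column never satisfies the condition.
Matched pairs: 3.

(8, 4); (8, 22); (8, 29)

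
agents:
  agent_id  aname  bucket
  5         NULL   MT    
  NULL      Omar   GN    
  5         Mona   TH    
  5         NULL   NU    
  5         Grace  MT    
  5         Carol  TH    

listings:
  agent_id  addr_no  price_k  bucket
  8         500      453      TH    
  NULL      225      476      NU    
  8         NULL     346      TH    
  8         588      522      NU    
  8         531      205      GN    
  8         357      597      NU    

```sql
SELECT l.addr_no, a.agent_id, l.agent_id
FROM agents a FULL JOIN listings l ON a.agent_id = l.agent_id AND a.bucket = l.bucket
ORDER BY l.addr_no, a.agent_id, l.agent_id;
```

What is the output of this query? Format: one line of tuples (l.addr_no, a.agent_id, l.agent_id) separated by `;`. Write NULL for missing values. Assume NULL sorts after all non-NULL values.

FULL OUTER JOIN keeps every row from both sides; unmatched rows get NULL for the other side's columns.
Matching on a.agent_id = l.agent_id AND a.bucket = l.bucket. A NULL in a compared column never satisfies the condition.
- a (agent_id=5, bucket=MT) has no partner → padded with NULL.
- a (agent_id=NULL, bucket=GN) has no partner → padded with NULL.
- a (agent_id=5, bucket=TH) has no partner → padded with NULL.
- a (agent_id=5, bucket=NU) has no partner → padded with NULL.
- a (agent_id=5, bucket=MT) has no partner → padded with NULL.
- a (agent_id=5, bucket=TH) has no partner → padded with NULL.
- plus 6 unmatched l row(s), each kept with NULL a columns.

(225, NULL, NULL); (357, NULL, 8); (500, NULL, 8); (531, NULL, 8); (588, NULL, 8); (NULL, 5, NULL); (NULL, 5, NULL); (NULL, 5, NULL); (NULL, 5, NULL); (NULL, 5, NULL); (NULL, NULL, 8); (NULL, NULL, NULL)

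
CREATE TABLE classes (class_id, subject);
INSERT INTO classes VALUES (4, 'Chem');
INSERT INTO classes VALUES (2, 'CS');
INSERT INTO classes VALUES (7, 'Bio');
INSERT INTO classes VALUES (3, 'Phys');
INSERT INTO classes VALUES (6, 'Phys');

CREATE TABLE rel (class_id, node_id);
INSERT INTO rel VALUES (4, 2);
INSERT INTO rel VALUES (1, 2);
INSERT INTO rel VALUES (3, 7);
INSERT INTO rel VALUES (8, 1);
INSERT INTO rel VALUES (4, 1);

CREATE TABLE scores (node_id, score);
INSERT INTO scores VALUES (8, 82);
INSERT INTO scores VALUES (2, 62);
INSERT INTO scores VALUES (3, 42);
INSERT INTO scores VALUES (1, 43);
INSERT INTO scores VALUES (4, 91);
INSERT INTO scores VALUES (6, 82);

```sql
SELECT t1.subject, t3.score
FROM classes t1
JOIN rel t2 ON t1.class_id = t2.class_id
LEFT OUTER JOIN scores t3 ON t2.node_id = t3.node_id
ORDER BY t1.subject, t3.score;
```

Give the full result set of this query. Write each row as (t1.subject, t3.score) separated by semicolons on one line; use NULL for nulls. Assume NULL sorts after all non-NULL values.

Evaluate left to right. First `classes t1 INNER JOIN rel t2` on class_id: 3 row(s).
Then LEFT JOIN `scores t3` on node_id: each of those 3 rows is kept; rows whose t2.node_id has no match in t3 get NULL for t3's columns.

(Chem, 43); (Chem, 62); (Phys, NULL)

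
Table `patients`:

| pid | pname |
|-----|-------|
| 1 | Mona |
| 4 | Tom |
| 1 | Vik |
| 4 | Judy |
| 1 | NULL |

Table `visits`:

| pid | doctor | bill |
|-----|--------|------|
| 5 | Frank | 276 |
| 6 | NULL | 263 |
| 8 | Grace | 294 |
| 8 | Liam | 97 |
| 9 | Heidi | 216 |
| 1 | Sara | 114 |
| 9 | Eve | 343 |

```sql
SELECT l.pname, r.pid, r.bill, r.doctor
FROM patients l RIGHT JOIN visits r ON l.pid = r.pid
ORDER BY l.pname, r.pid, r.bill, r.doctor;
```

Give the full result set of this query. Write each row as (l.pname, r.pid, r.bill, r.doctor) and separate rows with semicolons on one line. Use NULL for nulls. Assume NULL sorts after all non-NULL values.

(Mona, 1, 114, Sara); (Vik, 1, 114, Sara); (NULL, 1, 114, Sara); (NULL, 5, 276, Frank); (NULL, 6, 263, NULL); (NULL, 8, 97, Liam); (NULL, 8, 294, Grace); (NULL, 9, 216, Heidi); (NULL, 9, 343, Eve)

RIGHT JOIN keeps every row from `visits`; unmatched rows get NULL for `patients`'s columns.
Matching on l.pid = r.pid.
Matched pairs: 3; unmatched r rows kept: 6.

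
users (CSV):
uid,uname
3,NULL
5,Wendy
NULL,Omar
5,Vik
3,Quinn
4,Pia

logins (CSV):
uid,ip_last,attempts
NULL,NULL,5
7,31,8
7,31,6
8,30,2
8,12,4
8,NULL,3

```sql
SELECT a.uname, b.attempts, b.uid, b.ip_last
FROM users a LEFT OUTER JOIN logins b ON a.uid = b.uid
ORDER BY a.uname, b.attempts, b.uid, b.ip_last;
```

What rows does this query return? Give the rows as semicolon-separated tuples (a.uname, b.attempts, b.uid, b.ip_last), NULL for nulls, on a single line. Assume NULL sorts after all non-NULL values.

(Omar, NULL, NULL, NULL); (Pia, NULL, NULL, NULL); (Quinn, NULL, NULL, NULL); (Vik, NULL, NULL, NULL); (Wendy, NULL, NULL, NULL); (NULL, NULL, NULL, NULL)

LEFT JOIN keeps every row from `users`; unmatched rows get NULL for `logins`'s columns.
Matching on a.uid = b.uid. A NULL in a compared column never satisfies the condition.
- a[0] uid=3 → no match; kept with NULLs on the b side.
- a[1] uid=5 → no match; kept with NULLs on the b side.
- a[2] uid=NULL → no match; kept with NULLs on the b side.
- a[3] uid=5 → no match; kept with NULLs on the b side.
- a[4] uid=3 → no match; kept with NULLs on the b side.
- a[5] uid=4 → no match; kept with NULLs on the b side.
After projecting and ordering:
a.uname | b.attempts | b.uid | b.ip_last
Omar | NULL | NULL | NULL
Pia | NULL | NULL | NULL
Quinn | NULL | NULL | NULL
Vik | NULL | NULL | NULL
Wendy | NULL | NULL | NULL
NULL | NULL | NULL | NULL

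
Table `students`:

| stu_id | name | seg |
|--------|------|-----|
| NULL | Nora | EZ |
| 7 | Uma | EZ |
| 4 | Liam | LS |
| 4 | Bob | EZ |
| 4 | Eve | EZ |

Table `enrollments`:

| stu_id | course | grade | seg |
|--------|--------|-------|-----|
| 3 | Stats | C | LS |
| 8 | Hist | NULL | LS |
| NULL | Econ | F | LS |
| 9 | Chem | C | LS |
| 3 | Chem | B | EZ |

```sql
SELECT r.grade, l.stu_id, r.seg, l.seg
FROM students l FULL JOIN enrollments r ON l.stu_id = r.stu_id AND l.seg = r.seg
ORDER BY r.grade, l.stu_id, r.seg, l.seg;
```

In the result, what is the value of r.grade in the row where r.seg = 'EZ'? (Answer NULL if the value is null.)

B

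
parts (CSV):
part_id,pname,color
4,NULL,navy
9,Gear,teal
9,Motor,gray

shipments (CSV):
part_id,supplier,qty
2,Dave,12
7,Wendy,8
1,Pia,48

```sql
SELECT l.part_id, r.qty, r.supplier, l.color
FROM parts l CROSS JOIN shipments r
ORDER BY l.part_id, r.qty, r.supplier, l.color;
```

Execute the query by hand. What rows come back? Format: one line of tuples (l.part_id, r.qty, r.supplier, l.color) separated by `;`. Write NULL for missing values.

(4, 8, Wendy, navy); (4, 12, Dave, navy); (4, 48, Pia, navy); (9, 8, Wendy, gray); (9, 8, Wendy, teal); (9, 12, Dave, gray); (9, 12, Dave, teal); (9, 48, Pia, gray); (9, 48, Pia, teal)

CROSS JOIN pairs every row of `parts` with every row of `shipments`: 3 × 3 = 9 rows.
After projecting and ordering:
l.part_id | r.qty | r.supplier | l.color
4 | 8 | Wendy | navy
4 | 12 | Dave | navy
4 | 48 | Pia | navy
9 | 8 | Wendy | gray
9 | 8 | Wendy | teal
9 | 12 | Dave | gray
9 | 12 | Dave | teal
9 | 48 | Pia | gray
9 | 48 | Pia | teal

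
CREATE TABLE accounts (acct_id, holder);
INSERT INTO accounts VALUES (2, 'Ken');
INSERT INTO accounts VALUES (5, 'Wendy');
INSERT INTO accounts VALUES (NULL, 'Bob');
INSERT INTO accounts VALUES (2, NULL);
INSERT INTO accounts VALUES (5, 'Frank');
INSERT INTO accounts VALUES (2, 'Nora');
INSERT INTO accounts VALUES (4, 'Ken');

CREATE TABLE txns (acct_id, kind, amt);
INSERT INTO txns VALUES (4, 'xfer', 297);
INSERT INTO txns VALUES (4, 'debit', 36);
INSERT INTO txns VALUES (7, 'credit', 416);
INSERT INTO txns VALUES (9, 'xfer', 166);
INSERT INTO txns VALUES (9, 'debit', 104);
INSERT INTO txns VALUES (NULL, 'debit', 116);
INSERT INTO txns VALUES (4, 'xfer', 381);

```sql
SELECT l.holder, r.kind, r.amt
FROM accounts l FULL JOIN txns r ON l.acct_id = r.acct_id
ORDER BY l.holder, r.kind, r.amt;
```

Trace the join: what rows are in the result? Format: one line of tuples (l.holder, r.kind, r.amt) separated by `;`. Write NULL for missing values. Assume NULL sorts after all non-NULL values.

(Bob, NULL, NULL); (Frank, NULL, NULL); (Ken, debit, 36); (Ken, xfer, 297); (Ken, xfer, 381); (Ken, NULL, NULL); (Nora, NULL, NULL); (Wendy, NULL, NULL); (NULL, credit, 416); (NULL, debit, 104); (NULL, debit, 116); (NULL, xfer, 166); (NULL, NULL, NULL)

FULL OUTER JOIN keeps every row from both sides; unmatched rows get NULL for the other side's columns.
Matching on l.acct_id = r.acct_id. A NULL in a compared column never satisfies the condition.
- l (acct_id=2) has no partner → padded with NULL.
- l (acct_id=5) has no partner → padded with NULL.
- l (acct_id=NULL) has no partner → padded with NULL.
- l (acct_id=2) has no partner → padded with NULL.
- l (acct_id=5) has no partner → padded with NULL.
- l (acct_id=2) has no partner → padded with NULL.
- l (acct_id=4) pairs with 3 row(s) of r.
- 4 row(s) from r found no l partner → padded with NULL.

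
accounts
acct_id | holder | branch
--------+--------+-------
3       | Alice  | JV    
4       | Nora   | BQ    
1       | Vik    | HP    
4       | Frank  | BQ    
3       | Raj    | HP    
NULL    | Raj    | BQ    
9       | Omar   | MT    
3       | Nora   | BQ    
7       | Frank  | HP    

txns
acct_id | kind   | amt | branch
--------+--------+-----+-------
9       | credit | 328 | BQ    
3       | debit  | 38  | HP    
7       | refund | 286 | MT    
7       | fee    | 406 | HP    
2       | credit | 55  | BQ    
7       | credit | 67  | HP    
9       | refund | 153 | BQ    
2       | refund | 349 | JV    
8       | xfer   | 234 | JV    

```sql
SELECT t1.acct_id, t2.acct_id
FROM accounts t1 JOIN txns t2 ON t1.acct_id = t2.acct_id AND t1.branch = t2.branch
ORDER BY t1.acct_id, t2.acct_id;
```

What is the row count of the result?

3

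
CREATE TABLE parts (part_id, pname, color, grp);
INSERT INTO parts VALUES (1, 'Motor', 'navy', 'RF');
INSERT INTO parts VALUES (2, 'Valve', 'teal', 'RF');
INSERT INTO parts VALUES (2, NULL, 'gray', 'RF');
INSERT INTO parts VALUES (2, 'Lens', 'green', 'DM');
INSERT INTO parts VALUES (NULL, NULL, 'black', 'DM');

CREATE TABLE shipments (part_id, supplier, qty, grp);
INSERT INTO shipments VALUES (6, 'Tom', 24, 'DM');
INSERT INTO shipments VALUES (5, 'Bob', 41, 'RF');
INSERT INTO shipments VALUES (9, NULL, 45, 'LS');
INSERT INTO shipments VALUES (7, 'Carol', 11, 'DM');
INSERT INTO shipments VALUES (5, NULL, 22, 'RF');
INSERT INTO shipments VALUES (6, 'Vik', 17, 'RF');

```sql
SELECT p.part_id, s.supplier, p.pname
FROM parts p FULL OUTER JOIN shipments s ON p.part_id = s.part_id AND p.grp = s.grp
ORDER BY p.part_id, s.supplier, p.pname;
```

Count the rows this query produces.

11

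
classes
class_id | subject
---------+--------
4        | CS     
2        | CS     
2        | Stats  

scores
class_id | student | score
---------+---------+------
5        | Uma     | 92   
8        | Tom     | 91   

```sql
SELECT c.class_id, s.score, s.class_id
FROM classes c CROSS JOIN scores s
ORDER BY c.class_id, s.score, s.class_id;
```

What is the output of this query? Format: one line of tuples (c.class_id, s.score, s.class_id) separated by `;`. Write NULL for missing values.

CROSS JOIN pairs every row of `classes` with every row of `scores`: 3 × 2 = 6 rows.
After projecting and ordering:
c.class_id | s.score | s.class_id
2 | 91 | 8
2 | 91 | 8
2 | 92 | 5
2 | 92 | 5
4 | 91 | 8
4 | 92 | 5

(2, 91, 8); (2, 91, 8); (2, 92, 5); (2, 92, 5); (4, 91, 8); (4, 92, 5)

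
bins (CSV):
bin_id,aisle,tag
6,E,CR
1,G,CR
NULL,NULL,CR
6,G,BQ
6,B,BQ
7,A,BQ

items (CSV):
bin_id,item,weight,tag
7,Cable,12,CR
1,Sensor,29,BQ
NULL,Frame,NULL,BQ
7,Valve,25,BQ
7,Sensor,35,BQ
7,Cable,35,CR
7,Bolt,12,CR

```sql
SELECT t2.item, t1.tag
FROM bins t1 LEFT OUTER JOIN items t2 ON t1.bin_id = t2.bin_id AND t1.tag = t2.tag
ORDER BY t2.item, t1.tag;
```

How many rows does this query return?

LEFT JOIN keeps every row from `bins`; unmatched rows get NULL for `items`'s columns.
Matching on t1.bin_id = t2.bin_id AND t1.tag = t2.tag. A NULL in a compared column never satisfies the condition.
- bin_id=6, tag=CR: no t2 row matches, row kept with t2 columns NULL.
- bin_id=1, tag=CR: no t2 row matches, row kept with t2 columns NULL.
- bin_id=NULL, tag=CR: no t2 row matches, row kept with t2 columns NULL.
- bin_id=6, tag=BQ: no t2 row matches, row kept with t2 columns NULL.
- bin_id=6, tag=BQ: no t2 row matches, row kept with t2 columns NULL.
- bin_id=7, tag=BQ: 2 matching t2 row(s), so 2 row(s) emitted.
Total: 2 matched + 5 padded = 7 rows.

7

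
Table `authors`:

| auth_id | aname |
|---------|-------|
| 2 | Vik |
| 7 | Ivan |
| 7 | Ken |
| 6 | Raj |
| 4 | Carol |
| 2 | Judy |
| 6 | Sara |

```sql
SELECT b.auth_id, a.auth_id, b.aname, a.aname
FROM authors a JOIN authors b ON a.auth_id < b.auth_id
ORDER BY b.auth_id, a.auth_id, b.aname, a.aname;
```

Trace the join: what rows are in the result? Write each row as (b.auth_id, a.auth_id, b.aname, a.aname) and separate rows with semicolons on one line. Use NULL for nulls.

INNER JOIN keeps only pairs where the ON condition holds.
Matching on a.auth_id < b.auth_id.
- a (auth_id=2) pairs with 5 row(s) of b.
- a (auth_id=7) has no partner → excluded.
- a (auth_id=7) has no partner → excluded.
- a (auth_id=6) pairs with 2 row(s) of b.
- a (auth_id=4) pairs with 4 row(s) of b.
- a (auth_id=2) pairs with 5 row(s) of b.
- a (auth_id=6) pairs with 2 row(s) of b.

(4, 2, Carol, Judy); (4, 2, Carol, Vik); (6, 2, Raj, Judy); (6, 2, Raj, Vik); (6, 2, Sara, Judy); (6, 2, Sara, Vik); (6, 4, Raj, Carol); (6, 4, Sara, Carol); (7, 2, Ivan, Judy); (7, 2, Ivan, Vik); (7, 2, Ken, Judy); (7, 2, Ken, Vik); (7, 4, Ivan, Carol); (7, 4, Ken, Carol); (7, 6, Ivan, Raj); (7, 6, Ivan, Sara); (7, 6, Ken, Raj); (7, 6, Ken, Sara)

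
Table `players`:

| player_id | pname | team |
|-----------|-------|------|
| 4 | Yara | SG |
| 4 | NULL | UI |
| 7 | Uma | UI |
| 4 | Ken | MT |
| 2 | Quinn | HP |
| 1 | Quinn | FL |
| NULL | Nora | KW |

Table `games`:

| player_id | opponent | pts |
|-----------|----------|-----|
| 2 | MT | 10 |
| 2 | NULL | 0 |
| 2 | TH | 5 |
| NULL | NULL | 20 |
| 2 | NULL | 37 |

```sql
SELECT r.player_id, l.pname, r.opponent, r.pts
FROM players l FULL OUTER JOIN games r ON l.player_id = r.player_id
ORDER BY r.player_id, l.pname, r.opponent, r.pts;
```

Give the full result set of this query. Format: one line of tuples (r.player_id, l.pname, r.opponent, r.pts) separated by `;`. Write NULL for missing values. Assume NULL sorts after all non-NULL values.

(2, Quinn, MT, 10); (2, Quinn, TH, 5); (2, Quinn, NULL, 0); (2, Quinn, NULL, 37); (NULL, Ken, NULL, NULL); (NULL, Nora, NULL, NULL); (NULL, Quinn, NULL, NULL); (NULL, Uma, NULL, NULL); (NULL, Yara, NULL, NULL); (NULL, NULL, NULL, 20); (NULL, NULL, NULL, NULL)

FULL OUTER JOIN keeps every row from both sides; unmatched rows get NULL for the other side's columns.
Matching on l.player_id = r.player_id. A NULL in a compared column never satisfies the condition.
- player_id=4: no r row matches, row kept with r columns NULL.
- player_id=4: no r row matches, row kept with r columns NULL.
- player_id=7: no r row matches, row kept with r columns NULL.
- player_id=4: no r row matches, row kept with r columns NULL.
- player_id=2: 4 matching r row(s), so 4 row(s) emitted.
- player_id=1: no r row matches, row kept with r columns NULL.
- player_id=NULL: no r row matches, row kept with r columns NULL.
- 1 r row(s) had no l match → kept, l columns NULL.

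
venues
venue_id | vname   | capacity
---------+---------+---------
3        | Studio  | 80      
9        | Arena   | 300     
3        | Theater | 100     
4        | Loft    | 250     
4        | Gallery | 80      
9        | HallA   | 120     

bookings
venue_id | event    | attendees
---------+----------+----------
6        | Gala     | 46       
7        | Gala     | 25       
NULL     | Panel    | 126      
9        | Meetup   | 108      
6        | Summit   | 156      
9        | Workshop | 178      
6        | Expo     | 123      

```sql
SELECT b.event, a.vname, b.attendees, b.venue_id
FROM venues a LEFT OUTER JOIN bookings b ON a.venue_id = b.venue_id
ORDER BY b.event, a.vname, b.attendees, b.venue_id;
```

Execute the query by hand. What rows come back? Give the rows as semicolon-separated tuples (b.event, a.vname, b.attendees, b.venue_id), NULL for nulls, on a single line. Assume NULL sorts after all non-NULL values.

(Meetup, Arena, 108, 9); (Meetup, HallA, 108, 9); (Workshop, Arena, 178, 9); (Workshop, HallA, 178, 9); (NULL, Gallery, NULL, NULL); (NULL, Loft, NULL, NULL); (NULL, Studio, NULL, NULL); (NULL, Theater, NULL, NULL)

LEFT JOIN keeps every row from `venues`; unmatched rows get NULL for `bookings`'s columns.
Matching on a.venue_id = b.venue_id. A NULL in a compared column never satisfies the condition.
Matched pairs: 4; unmatched a rows kept: 4.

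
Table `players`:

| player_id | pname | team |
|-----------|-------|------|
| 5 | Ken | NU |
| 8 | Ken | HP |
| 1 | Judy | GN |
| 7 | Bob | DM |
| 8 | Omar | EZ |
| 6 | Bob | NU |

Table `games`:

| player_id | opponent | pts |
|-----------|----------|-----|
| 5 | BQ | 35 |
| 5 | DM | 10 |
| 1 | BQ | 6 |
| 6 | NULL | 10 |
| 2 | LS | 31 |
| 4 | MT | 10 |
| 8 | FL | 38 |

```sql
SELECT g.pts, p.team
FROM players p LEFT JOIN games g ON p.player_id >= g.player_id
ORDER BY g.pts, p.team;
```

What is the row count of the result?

LEFT JOIN keeps every row from `players`; unmatched rows get NULL for `games`'s columns.
Matching on p.player_id >= g.player_id.
- p[0] player_id=5 → 5 match(es) in g → 5 row(s).
- p[1] player_id=8 → 7 match(es) in g → 7 row(s).
- p[2] player_id=1 → 1 match(es) in g → 1 row(s).
- p[3] player_id=7 → 6 match(es) in g → 6 row(s).
- p[4] player_id=8 → 7 match(es) in g → 7 row(s).
- p[5] player_id=6 → 6 match(es) in g → 6 row(s).
Total: 32 rows.

32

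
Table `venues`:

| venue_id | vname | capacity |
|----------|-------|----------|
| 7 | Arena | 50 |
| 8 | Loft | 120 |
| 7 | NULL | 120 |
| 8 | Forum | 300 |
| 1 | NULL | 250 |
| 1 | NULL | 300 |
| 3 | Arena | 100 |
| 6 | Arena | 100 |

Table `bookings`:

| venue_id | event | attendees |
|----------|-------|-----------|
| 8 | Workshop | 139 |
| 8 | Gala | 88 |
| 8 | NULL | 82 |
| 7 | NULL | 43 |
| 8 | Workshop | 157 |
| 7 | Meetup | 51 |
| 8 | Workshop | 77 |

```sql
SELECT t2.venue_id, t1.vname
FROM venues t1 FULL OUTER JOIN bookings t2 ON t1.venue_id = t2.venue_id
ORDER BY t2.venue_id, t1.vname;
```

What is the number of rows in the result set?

18

FULL OUTER JOIN keeps every row from both sides; unmatched rows get NULL for the other side's columns.
Matching on t1.venue_id = t2.venue_id.
Matched pairs: 14; unmatched t1 rows kept: 4; unmatched t2 rows kept: 0.
Total: 14 matched + 4 padded = 18 rows.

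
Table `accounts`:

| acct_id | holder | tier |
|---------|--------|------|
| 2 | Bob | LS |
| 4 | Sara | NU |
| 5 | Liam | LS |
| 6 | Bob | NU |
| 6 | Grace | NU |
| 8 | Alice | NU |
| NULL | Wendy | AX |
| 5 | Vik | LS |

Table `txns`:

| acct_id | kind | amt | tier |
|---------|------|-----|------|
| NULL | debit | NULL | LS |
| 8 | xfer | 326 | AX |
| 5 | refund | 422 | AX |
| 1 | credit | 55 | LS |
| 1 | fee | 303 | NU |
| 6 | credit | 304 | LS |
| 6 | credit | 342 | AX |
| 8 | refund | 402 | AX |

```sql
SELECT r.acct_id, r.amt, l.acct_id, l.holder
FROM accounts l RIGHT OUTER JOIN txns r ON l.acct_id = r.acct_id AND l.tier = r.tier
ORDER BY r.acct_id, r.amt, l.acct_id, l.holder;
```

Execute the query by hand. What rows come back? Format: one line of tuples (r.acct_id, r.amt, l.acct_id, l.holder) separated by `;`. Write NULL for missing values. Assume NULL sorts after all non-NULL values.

RIGHT JOIN keeps every row from `txns`; unmatched rows get NULL for `accounts`'s columns.
Matching on l.acct_id = r.acct_id AND l.tier = r.tier. A NULL in a compared column never satisfies the condition.
Matched pairs: 0; unmatched r rows kept: 8.

(1, 55, NULL, NULL); (1, 303, NULL, NULL); (5, 422, NULL, NULL); (6, 304, NULL, NULL); (6, 342, NULL, NULL); (8, 326, NULL, NULL); (8, 402, NULL, NULL); (NULL, NULL, NULL, NULL)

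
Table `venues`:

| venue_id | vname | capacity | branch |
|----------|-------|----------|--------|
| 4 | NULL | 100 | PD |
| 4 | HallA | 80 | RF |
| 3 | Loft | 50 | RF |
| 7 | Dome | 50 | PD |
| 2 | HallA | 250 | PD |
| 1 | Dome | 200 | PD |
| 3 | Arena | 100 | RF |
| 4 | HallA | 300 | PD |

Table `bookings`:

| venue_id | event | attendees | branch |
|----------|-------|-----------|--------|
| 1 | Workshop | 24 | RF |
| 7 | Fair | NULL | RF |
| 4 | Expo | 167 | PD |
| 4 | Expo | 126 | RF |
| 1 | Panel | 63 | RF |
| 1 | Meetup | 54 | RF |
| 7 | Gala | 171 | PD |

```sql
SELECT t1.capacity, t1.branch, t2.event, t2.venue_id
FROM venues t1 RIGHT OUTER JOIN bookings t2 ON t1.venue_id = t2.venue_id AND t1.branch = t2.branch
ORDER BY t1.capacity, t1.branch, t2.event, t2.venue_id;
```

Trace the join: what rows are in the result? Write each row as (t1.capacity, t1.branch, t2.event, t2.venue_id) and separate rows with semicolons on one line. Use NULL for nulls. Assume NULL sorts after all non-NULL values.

(50, PD, Gala, 7); (80, RF, Expo, 4); (100, PD, Expo, 4); (300, PD, Expo, 4); (NULL, NULL, Fair, 7); (NULL, NULL, Meetup, 1); (NULL, NULL, Panel, 1); (NULL, NULL, Workshop, 1)

RIGHT JOIN keeps every row from `bookings`; unmatched rows get NULL for `venues`'s columns.
Matching on t1.venue_id = t2.venue_id AND t1.branch = t2.branch.
Matched pairs: 4; unmatched t2 rows kept: 4.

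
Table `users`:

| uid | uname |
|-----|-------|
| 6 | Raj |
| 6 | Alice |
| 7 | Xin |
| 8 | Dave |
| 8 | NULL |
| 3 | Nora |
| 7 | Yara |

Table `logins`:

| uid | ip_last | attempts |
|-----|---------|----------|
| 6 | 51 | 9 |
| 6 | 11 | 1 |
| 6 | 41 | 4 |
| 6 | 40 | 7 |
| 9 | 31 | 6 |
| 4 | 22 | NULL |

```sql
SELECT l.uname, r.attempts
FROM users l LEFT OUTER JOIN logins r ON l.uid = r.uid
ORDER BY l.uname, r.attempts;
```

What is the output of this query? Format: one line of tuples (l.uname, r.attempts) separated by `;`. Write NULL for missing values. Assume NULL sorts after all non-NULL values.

(Alice, 1); (Alice, 4); (Alice, 7); (Alice, 9); (Dave, NULL); (Nora, NULL); (Raj, 1); (Raj, 4); (Raj, 7); (Raj, 9); (Xin, NULL); (Yara, NULL); (NULL, NULL)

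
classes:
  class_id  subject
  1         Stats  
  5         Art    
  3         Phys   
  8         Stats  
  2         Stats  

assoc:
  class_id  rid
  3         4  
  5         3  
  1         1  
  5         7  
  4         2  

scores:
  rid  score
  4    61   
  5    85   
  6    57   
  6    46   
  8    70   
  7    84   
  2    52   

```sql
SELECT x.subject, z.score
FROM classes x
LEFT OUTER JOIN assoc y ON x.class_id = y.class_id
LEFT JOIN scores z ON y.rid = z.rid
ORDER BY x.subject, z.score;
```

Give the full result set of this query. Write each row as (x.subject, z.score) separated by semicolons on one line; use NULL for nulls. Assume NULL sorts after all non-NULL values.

(Art, 84); (Art, NULL); (Phys, 61); (Stats, NULL); (Stats, NULL); (Stats, NULL)

Step 1 — x LEFT JOIN y on class_id → 6 row(s).
Then LEFT JOIN `scores z` on rid: each of those 6 rows is kept; rows whose y.rid has no match in z get NULL for z's columns.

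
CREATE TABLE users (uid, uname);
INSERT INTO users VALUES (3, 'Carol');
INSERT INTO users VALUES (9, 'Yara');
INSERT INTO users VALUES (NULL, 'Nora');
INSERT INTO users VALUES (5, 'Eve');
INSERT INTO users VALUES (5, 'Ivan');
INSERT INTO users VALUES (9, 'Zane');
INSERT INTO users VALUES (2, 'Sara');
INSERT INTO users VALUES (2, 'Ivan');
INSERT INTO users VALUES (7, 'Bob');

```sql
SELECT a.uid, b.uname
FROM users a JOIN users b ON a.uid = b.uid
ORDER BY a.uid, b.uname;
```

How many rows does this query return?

14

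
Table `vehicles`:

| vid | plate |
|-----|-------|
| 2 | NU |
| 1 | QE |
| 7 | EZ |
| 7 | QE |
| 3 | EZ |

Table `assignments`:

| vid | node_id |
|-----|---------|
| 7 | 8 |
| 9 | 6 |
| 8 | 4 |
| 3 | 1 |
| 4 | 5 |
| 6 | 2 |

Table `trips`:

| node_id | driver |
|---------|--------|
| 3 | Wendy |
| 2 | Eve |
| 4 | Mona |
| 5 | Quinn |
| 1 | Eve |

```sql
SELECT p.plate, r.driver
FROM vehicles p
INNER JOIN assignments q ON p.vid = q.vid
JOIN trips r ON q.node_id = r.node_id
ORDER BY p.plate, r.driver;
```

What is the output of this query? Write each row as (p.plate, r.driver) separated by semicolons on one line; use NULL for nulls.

(EZ, Eve)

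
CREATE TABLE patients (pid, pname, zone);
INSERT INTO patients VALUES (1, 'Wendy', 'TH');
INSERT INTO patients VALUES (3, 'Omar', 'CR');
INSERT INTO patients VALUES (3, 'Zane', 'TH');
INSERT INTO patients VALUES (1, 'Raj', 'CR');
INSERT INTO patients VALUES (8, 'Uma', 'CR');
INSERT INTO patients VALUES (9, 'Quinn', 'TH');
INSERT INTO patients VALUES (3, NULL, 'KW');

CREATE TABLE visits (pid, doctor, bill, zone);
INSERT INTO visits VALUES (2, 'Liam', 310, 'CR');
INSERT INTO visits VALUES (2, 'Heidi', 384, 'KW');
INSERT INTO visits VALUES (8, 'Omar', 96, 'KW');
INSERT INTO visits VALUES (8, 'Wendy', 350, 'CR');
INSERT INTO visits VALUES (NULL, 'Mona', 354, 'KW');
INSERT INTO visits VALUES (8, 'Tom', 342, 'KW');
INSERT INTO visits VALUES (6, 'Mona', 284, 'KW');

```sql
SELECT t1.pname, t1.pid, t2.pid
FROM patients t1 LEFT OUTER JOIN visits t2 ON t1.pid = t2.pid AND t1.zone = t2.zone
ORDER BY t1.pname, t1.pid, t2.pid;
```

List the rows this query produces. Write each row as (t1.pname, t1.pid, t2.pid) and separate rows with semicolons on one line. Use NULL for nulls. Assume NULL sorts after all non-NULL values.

LEFT JOIN keeps every row from `patients`; unmatched rows get NULL for `visits`'s columns.
Matching on t1.pid = t2.pid AND t1.zone = t2.zone. A NULL in a compared column never satisfies the condition.
- t1[0] pid=1, zone=TH → no match; kept with NULLs on the t2 side.
- t1[1] pid=3, zone=CR → no match; kept with NULLs on the t2 side.
- t1[2] pid=3, zone=TH → no match; kept with NULLs on the t2 side.
- t1[3] pid=1, zone=CR → no match; kept with NULLs on the t2 side.
- t1[4] pid=8, zone=CR → 1 match(es) in t2 → 1 row(s).
- t1[5] pid=9, zone=TH → no match; kept with NULLs on the t2 side.
- t1[6] pid=3, zone=KW → no match; kept with NULLs on the t2 side.
After projecting and ordering:
t1.pname | t1.pid | t2.pid
Omar | 3 | NULL
Quinn | 9 | NULL
Raj | 1 | NULL
Uma | 8 | 8
Wendy | 1 | NULL
Zane | 3 | NULL
NULL | 3 | NULL

(Omar, 3, NULL); (Quinn, 9, NULL); (Raj, 1, NULL); (Uma, 8, 8); (Wendy, 1, NULL); (Zane, 3, NULL); (NULL, 3, NULL)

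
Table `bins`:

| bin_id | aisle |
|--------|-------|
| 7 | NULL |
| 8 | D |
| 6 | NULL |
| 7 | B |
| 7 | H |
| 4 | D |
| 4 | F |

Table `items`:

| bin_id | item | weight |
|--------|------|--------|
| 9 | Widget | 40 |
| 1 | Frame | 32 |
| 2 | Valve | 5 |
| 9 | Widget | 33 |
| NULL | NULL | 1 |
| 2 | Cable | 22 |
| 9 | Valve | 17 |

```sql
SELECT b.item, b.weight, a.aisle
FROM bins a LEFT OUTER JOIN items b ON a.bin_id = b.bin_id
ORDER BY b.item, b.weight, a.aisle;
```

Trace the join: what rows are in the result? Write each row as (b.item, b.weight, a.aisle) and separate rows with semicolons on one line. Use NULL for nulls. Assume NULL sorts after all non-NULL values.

LEFT JOIN keeps every row from `bins`; unmatched rows get NULL for `items`'s columns.
Matching on a.bin_id = b.bin_id. A NULL in a compared column never satisfies the condition.
- a row (bin_id=7): no match → kept, b columns NULL.
- a row (bin_id=8): no match → kept, b columns NULL.
- a row (bin_id=6): no match → kept, b columns NULL.
- a row (bin_id=7): no match → kept, b columns NULL.
- a row (bin_id=7): no match → kept, b columns NULL.
- a row (bin_id=4): no match → kept, b columns NULL.
- a row (bin_id=4): no match → kept, b columns NULL.
After projecting and ordering:
b.item | b.weight | a.aisle
NULL | NULL | B
NULL | NULL | D
NULL | NULL | D
NULL | NULL | F
NULL | NULL | H
NULL | NULL | NULL
NULL | NULL | NULL

(NULL, NULL, B); (NULL, NULL, D); (NULL, NULL, D); (NULL, NULL, F); (NULL, NULL, H); (NULL, NULL, NULL); (NULL, NULL, NULL)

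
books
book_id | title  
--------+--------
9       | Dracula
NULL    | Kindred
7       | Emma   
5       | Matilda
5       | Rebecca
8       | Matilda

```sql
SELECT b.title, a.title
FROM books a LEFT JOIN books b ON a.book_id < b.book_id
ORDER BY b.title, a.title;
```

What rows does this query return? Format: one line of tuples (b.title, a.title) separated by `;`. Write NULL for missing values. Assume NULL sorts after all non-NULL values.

LEFT JOIN keeps every row from `books a`; unmatched rows get NULL for `books b`'s columns.
Matching on a.book_id < b.book_id. A NULL in a compared column never satisfies the condition.
- a (book_id=9) has no partner → padded with NULL.
- a (book_id=NULL) has no partner → padded with NULL.
- a (book_id=7) pairs with 2 row(s) of b.
- a (book_id=5) pairs with 3 row(s) of b.
- a (book_id=5) pairs with 3 row(s) of b.
- a (book_id=8) pairs with 1 row(s) of b.

(Dracula, Emma); (Dracula, Matilda); (Dracula, Matilda); (Dracula, Rebecca); (Emma, Matilda); (Emma, Rebecca); (Matilda, Emma); (Matilda, Matilda); (Matilda, Rebecca); (NULL, Dracula); (NULL, Kindred)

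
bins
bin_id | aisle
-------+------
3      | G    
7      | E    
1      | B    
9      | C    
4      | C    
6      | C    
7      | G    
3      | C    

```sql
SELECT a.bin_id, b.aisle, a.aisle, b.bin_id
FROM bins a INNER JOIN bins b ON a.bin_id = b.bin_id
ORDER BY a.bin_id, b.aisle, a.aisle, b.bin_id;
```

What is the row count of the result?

12

INNER JOIN keeps only pairs where the ON condition holds.
Matching on a.bin_id = b.bin_id.
- a[0] bin_id=3 → 2 match(es) in b → 2 row(s).
- a[1] bin_id=7 → 2 match(es) in b → 2 row(s).
- a[2] bin_id=1 → 1 match(es) in b → 1 row(s).
- a[3] bin_id=9 → 1 match(es) in b → 1 row(s).
- a[4] bin_id=4 → 1 match(es) in b → 1 row(s).
- a[5] bin_id=6 → 1 match(es) in b → 1 row(s).
- a[6] bin_id=7 → 2 match(es) in b → 2 row(s).
- a[7] bin_id=3 → 2 match(es) in b → 2 row(s).
Total: 12 rows.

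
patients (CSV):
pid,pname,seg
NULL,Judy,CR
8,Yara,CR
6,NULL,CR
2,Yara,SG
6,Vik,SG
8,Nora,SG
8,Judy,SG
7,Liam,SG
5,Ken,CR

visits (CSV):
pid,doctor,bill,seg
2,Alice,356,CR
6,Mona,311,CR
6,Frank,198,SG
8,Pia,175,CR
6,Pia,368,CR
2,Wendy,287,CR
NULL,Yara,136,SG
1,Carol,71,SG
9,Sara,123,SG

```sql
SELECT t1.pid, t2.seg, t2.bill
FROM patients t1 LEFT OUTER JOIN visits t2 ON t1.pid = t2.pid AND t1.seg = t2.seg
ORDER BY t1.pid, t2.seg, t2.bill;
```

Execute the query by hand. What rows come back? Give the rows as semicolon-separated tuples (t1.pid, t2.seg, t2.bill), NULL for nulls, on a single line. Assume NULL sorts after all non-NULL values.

(2, NULL, NULL); (5, NULL, NULL); (6, CR, 311); (6, CR, 368); (6, SG, 198); (7, NULL, NULL); (8, CR, 175); (8, NULL, NULL); (8, NULL, NULL); (NULL, NULL, NULL)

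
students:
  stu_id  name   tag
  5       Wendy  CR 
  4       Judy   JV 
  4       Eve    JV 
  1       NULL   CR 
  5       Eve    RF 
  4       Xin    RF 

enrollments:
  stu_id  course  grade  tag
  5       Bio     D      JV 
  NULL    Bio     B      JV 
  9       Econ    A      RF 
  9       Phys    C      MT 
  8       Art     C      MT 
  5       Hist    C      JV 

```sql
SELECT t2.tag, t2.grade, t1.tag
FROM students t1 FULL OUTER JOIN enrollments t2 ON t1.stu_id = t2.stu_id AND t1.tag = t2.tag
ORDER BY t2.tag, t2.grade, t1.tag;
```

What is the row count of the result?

FULL OUTER JOIN keeps every row from both sides; unmatched rows get NULL for the other side's columns.
Matching on t1.stu_id = t2.stu_id AND t1.tag = t2.tag. A NULL in a compared column never satisfies the condition.
- t1[0] stu_id=5, tag=CR → no match; kept with NULLs on the t2 side.
- t1[1] stu_id=4, tag=JV → no match; kept with NULLs on the t2 side.
- t1[2] stu_id=4, tag=JV → no match; kept with NULLs on the t2 side.
- t1[3] stu_id=1, tag=CR → no match; kept with NULLs on the t2 side.
- t1[4] stu_id=5, tag=RF → no match; kept with NULLs on the t2 side.
- t1[5] stu_id=4, tag=RF → no match; kept with NULLs on the t2 side.
- 6 t2 row(s) had no t1 match → kept, t1 columns NULL.
Total: 0 matched + 12 padded = 12 rows.

12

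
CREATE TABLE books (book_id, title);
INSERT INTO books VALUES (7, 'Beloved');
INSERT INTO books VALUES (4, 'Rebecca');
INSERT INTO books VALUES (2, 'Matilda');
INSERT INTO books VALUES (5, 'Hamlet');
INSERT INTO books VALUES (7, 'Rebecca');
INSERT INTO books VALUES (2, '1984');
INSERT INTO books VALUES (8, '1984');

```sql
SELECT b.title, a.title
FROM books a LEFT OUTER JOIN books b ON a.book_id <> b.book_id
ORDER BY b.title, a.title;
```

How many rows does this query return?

38

LEFT JOIN keeps every row from `books a`; unmatched rows get NULL for `books b`'s columns.
Matching on a.book_id <> b.book_id.
- a (book_id=7) pairs with 5 row(s) of b.
- a (book_id=4) pairs with 6 row(s) of b.
- a (book_id=2) pairs with 5 row(s) of b.
- a (book_id=5) pairs with 6 row(s) of b.
- a (book_id=7) pairs with 5 row(s) of b.
- a (book_id=2) pairs with 5 row(s) of b.
- a (book_id=8) pairs with 6 row(s) of b.
Total: 38 rows.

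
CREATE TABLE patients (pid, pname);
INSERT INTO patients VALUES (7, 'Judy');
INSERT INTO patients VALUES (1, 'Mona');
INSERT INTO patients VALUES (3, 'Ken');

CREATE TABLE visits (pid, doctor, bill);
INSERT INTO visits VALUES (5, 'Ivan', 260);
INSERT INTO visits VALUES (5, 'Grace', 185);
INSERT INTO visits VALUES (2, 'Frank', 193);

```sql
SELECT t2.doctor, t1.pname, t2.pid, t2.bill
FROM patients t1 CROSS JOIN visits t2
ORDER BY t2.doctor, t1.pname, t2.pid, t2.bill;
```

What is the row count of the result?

9

CROSS JOIN pairs every row of `patients` with every row of `visits`: 3 × 3 = 9 rows.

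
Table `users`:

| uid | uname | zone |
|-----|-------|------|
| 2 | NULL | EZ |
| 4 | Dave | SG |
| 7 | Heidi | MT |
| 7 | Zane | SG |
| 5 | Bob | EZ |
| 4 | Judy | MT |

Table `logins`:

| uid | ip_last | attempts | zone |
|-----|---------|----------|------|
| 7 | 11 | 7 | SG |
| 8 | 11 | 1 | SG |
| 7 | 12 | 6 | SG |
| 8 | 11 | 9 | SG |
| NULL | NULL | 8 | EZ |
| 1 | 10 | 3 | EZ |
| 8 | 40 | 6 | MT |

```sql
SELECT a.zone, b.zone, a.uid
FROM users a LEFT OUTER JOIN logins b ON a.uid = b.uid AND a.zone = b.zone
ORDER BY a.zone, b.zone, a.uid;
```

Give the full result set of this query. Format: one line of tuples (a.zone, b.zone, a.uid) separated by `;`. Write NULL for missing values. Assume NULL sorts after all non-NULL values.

(EZ, NULL, 2); (EZ, NULL, 5); (MT, NULL, 4); (MT, NULL, 7); (SG, SG, 7); (SG, SG, 7); (SG, NULL, 4)

LEFT JOIN keeps every row from `users`; unmatched rows get NULL for `logins`'s columns.
Matching on a.uid = b.uid AND a.zone = b.zone. A NULL in a compared column never satisfies the condition.
- a row (uid=2, zone=EZ): no match → kept, b columns NULL.
- a row (uid=4, zone=SG): no match → kept, b columns NULL.
- a row (uid=7, zone=MT): no match → kept, b columns NULL.
- a row (uid=7, zone=SG): matches 2 b row(s) → 2 output row(s).
- a row (uid=5, zone=EZ): no match → kept, b columns NULL.
- a row (uid=4, zone=MT): no match → kept, b columns NULL.
After projecting and ordering:
a.zone | b.zone | a.uid
EZ | NULL | 2
EZ | NULL | 5
MT | NULL | 4
MT | NULL | 7
SG | SG | 7
SG | SG | 7
SG | NULL | 4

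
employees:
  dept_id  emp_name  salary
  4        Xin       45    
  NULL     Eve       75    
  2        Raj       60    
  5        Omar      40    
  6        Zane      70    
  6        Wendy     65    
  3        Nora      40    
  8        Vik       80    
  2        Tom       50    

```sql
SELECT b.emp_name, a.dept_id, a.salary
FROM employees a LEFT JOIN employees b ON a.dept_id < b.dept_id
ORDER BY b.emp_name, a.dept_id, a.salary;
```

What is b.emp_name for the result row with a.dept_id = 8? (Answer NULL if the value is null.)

NULL

LEFT JOIN keeps every row from `employees a`; unmatched rows get NULL for `employees b`'s columns.
Matching on a.dept_id < b.dept_id. A NULL in a compared column never satisfies the condition.
- a (dept_id=4) pairs with 4 row(s) of b.
- a (dept_id=NULL) has no partner → padded with NULL.
- a (dept_id=2) pairs with 6 row(s) of b.
- a (dept_id=5) pairs with 3 row(s) of b.
- a (dept_id=6) pairs with 1 row(s) of b.
- a (dept_id=6) pairs with 1 row(s) of b.
- a (dept_id=3) pairs with 5 row(s) of b.
- a (dept_id=8) has no partner → padded with NULL.
- a (dept_id=2) pairs with 6 row(s) of b.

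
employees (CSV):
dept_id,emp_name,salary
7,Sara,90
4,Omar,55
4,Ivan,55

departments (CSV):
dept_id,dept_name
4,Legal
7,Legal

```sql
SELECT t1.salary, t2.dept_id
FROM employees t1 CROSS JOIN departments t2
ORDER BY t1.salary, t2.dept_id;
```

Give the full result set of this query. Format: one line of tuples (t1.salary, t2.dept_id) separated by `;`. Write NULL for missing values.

CROSS JOIN pairs every row of `employees` with every row of `departments`: 3 × 2 = 6 rows.
After projecting and ordering:
t1.salary | t2.dept_id
55 | 4
55 | 4
55 | 7
55 | 7
90 | 4
90 | 7

(55, 4); (55, 4); (55, 7); (55, 7); (90, 4); (90, 7)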